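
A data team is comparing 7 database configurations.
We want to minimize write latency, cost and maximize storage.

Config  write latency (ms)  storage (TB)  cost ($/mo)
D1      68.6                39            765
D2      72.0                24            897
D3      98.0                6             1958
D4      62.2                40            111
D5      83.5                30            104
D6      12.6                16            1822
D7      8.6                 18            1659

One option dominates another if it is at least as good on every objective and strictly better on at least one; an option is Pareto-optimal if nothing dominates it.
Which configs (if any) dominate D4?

D1: worse on write latency (68.6 vs 62.2).
D2: worse on write latency (72.0 vs 62.2).
D3: worse on write latency (98.0 vs 62.2).
D5: worse on write latency (83.5 vs 62.2).
D6: worse on storage (16 vs 40).
D7: worse on storage (18 vs 40).
No option dominates D4.

none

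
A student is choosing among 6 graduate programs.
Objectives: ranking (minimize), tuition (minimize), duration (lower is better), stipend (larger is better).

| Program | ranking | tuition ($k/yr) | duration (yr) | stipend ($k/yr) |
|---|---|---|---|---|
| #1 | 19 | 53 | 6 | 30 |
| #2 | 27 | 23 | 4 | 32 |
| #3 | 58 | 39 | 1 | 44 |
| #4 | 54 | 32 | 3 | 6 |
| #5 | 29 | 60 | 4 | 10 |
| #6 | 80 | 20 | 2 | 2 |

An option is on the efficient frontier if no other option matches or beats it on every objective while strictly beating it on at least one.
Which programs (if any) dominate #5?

#2

#2: ranking 27≤29, tuition 23≤60, duration 4≤4, stipend 32≥10 — dominates #5.
Others (#1, #3, #4, #6) are each worse than #5 on at least one objective.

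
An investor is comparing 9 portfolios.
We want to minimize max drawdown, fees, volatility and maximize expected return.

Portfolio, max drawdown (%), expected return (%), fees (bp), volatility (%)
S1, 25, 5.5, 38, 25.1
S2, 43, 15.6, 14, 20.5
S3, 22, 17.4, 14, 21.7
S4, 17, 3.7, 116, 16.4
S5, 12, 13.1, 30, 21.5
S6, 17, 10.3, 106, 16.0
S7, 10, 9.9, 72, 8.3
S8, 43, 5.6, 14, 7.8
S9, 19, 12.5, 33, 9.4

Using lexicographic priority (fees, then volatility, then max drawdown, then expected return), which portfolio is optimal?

S8

First minimize fees: best is 14, kept {S2, S3, S8}.
Then minimize volatility: best is 7.8, kept {S8}.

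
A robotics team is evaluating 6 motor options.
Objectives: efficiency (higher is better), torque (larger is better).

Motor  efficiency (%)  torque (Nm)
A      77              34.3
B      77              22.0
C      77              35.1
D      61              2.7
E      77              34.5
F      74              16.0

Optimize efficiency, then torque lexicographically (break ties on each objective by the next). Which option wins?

C

First maximize efficiency: best is 77, kept {A, B, C, E}.
Then maximize torque: best is 35.1, kept {C}.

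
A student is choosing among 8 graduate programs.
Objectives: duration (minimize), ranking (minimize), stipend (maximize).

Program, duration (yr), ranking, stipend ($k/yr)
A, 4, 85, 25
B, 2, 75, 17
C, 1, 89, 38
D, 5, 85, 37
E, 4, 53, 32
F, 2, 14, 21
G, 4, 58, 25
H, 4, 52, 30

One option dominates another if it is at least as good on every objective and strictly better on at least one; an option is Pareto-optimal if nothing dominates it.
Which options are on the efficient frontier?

A: dominated by E (duration 4≤4, ranking 53≤85, stipend 32≥25).
B: dominated by F (duration 2≤2, ranking 14≤75, stipend 21≥17).
C: not dominated (best duration).
D: not dominated.
E: not dominated.
F: not dominated (best ranking).
G: dominated by E (duration 4≤4, ranking 53≤58, stipend 32≥25).
H: not dominated.

C, D, E, F, H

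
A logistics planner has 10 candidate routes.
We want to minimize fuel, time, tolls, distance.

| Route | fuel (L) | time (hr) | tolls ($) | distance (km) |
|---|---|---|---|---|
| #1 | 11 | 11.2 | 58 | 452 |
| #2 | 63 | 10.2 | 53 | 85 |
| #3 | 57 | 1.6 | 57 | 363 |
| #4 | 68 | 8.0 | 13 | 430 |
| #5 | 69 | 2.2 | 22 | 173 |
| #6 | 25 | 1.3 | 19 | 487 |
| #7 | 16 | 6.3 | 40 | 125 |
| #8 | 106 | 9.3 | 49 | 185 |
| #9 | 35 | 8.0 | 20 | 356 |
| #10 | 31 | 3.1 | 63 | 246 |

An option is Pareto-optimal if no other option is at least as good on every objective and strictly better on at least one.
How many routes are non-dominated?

#1: not dominated (best fuel).
#2: not dominated (best distance).
#3: not dominated.
#4: not dominated (best tolls).
#5: not dominated.
#6: not dominated (best time).
#7: not dominated.
#8: dominated by #5 (fuel 69≤106, time 2.2≤9.3, tolls 22≤49, distance 173≤185).
#9: not dominated.
#10: not dominated.
Pareto-optimal: #1, #2, #3, #4, #5, #6, #7, #9, #10 → 9.

9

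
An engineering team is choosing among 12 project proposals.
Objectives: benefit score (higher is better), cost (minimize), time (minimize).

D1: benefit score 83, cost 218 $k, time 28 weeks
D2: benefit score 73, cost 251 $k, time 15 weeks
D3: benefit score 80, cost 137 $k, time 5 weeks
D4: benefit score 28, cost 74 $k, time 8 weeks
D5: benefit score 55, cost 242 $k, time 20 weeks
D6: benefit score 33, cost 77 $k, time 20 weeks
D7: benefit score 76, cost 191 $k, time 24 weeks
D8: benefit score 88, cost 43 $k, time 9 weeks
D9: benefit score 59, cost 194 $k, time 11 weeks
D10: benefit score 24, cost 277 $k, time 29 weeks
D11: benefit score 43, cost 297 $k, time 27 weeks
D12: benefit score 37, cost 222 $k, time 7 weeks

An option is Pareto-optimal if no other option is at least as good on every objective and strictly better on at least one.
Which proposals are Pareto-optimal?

D1: dominated by D8 (benefit score 88≥83, cost 43≤218, time 9≤28).
D2: dominated by D3 (benefit score 80≥73, cost 137≤251, time 5≤15).
D3: not dominated (best time).
D4: not dominated.
D5: dominated by D3 (benefit score 80≥55, cost 137≤242, time 5≤20).
D6: dominated by D8 (benefit score 88≥33, cost 43≤77, time 9≤20).
D7: dominated by D3 (benefit score 80≥76, cost 137≤191, time 5≤24).
D8: not dominated (best benefit score).
D9: dominated by D3 (benefit score 80≥59, cost 137≤194, time 5≤11).
D10: dominated by D1 (benefit score 83≥24, cost 218≤277, time 28≤29).
D11: dominated by D2 (benefit score 73≥43, cost 251≤297, time 15≤27).
D12: dominated by D3 (benefit score 80≥37, cost 137≤222, time 5≤7).

D3, D4, D8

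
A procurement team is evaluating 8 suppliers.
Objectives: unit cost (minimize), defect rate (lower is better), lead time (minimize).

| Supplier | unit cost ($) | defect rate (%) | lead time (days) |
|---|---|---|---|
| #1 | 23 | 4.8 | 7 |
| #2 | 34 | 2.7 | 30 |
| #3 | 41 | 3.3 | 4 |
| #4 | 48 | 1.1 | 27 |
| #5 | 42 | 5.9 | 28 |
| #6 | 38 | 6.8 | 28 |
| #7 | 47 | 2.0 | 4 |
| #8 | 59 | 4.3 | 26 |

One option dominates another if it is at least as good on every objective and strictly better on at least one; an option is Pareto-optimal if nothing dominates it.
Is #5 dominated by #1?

Yes

#1 vs #5: unit cost 23≤42, defect rate 4.8≤5.9, lead time 7≤28 — #1 is at least as good on every objective with at least one strict improvement.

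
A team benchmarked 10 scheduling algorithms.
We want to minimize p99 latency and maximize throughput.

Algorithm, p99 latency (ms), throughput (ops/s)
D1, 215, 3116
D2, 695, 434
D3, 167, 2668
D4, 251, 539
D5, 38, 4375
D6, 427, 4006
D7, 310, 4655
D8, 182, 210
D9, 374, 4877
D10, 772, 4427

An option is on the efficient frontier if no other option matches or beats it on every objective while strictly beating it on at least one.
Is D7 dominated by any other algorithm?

D1: worse on throughput (3116 vs 4655).
D2: worse on p99 latency (695 vs 310).
D3: worse on throughput (2668 vs 4655).
D4: worse on throughput (539 vs 4655).
D5: worse on throughput (4375 vs 4655).
D6: worse on p99 latency (427 vs 310).
D8: worse on throughput (210 vs 4655).
D9: worse on p99 latency (374 vs 310).
D10: worse on p99 latency (772 vs 310).
No option is at least as good as D7 on every objective and strictly better on one.

No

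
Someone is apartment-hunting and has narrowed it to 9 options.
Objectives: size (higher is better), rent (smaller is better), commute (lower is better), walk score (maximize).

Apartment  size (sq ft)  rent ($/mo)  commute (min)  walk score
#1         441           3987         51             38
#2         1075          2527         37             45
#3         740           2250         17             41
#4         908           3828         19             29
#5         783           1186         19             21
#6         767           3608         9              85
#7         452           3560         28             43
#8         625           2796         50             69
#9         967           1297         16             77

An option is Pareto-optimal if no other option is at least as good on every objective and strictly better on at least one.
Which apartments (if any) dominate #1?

#2: size 1075≥441, rent 2527≤3987, commute 37≤51, walk score 45≥38 — dominates #1.
#3: size 740≥441, rent 2250≤3987, commute 17≤51, walk score 41≥38 — dominates #1.
#6: size 767≥441, rent 3608≤3987, commute 9≤51, walk score 85≥38 — dominates #1.
#7: size 452≥441, rent 3560≤3987, commute 28≤51, walk score 43≥38 — dominates #1.
#8: size 625≥441, rent 2796≤3987, commute 50≤51, walk score 69≥38 — dominates #1.
#9: size 967≥441, rent 1297≤3987, commute 16≤51, walk score 77≥38 — dominates #1.
Others (#4, #5) are each worse than #1 on at least one objective.

#2, #3, #6, #7, #8, #9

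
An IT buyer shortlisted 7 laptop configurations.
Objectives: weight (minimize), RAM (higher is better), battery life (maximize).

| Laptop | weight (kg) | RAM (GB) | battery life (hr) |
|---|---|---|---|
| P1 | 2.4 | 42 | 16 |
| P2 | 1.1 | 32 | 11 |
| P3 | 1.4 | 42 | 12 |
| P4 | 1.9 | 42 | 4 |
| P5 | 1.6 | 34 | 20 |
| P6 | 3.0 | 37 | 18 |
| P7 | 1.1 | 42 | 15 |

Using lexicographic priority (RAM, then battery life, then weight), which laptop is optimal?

First maximize RAM: best is 42, kept {P1, P3, P4, P7}.
Then maximize battery life: best is 16, kept {P1}.

P1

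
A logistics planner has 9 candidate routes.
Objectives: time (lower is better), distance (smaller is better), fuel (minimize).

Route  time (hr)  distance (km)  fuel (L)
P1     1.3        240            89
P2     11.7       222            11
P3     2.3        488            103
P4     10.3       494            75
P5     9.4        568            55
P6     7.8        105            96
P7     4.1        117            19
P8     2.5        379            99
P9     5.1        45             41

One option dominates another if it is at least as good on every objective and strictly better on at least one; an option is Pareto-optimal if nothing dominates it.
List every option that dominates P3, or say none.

P1

P1: time 1.3≤2.3, distance 240≤488, fuel 89≤103 — dominates P3.
Others (P2, P4, P5, P6, P7, P8, P9) are each worse than P3 on at least one objective.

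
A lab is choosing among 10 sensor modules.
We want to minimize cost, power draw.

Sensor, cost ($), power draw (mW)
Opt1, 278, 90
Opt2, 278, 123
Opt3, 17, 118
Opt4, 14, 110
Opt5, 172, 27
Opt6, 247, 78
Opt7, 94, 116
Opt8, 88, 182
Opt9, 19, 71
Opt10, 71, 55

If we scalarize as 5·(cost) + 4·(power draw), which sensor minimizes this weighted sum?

Opt1: 5·278 + 4·90 = 1750
Opt2: 5·278 + 4·123 = 1882
Opt3: 5·17 + 4·118 = 557
Opt4: 5·14 + 4·110 = 510
Opt5: 5·172 + 4·27 = 968
Opt6: 5·247 + 4·78 = 1547
Opt7: 5·94 + 4·116 = 934
Opt8: 5·88 + 4·182 = 1168
Opt9: 5·19 + 4·71 = 379
Opt10: 5·71 + 4·55 = 575
Lowest: Opt9 at 379.

Opt9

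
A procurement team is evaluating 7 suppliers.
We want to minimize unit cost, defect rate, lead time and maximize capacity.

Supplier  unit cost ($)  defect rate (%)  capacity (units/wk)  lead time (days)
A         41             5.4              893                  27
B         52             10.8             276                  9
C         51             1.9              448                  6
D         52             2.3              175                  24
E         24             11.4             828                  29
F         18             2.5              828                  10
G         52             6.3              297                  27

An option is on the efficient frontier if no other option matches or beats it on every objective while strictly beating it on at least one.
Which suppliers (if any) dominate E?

F

F: unit cost 18≤24, defect rate 2.5≤11.4, capacity 828≥828, lead time 10≤29 — dominates E.
Others (A, B, C, D, G) are each worse than E on at least one objective.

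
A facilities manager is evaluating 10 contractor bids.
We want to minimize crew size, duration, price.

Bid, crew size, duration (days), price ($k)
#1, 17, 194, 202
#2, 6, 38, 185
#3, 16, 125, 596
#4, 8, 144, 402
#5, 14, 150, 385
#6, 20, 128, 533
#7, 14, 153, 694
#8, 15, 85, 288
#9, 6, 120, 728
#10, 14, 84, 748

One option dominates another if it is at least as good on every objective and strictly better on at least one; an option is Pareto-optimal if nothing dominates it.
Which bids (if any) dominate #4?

#2

#2: crew size 6≤8, duration 38≤144, price 185≤402 — dominates #4.
Others (#1, #3, #5, #6, #7, #8, #9, #10) are each worse than #4 on at least one objective.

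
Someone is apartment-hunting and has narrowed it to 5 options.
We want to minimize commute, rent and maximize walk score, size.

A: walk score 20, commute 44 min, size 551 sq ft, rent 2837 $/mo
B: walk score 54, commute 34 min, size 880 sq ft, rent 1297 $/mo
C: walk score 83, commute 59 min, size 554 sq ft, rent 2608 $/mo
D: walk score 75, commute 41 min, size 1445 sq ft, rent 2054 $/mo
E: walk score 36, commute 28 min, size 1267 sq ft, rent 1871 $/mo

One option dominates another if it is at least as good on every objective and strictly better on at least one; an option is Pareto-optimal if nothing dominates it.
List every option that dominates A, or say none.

B, D, E

B: walk score 54≥20, commute 34≤44, size 880≥551, rent 1297≤2837 — dominates A.
D: walk score 75≥20, commute 41≤44, size 1445≥551, rent 2054≤2837 — dominates A.
E: walk score 36≥20, commute 28≤44, size 1267≥551, rent 1871≤2837 — dominates A.
Others (C) are each worse than A on at least one objective.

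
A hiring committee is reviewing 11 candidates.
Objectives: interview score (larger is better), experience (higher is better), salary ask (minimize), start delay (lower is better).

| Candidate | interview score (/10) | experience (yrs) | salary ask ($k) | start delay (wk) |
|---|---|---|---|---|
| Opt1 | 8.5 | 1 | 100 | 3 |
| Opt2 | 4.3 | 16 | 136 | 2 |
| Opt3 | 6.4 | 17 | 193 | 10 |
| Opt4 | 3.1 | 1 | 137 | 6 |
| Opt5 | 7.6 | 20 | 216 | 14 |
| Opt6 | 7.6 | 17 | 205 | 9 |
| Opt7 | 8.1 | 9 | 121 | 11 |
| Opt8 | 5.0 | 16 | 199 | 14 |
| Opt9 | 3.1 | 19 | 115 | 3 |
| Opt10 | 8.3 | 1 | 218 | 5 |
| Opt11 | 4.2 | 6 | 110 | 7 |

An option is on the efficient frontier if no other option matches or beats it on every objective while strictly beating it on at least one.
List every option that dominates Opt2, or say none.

Opt1: worse on experience (1 vs 16).
Opt3: worse on salary ask (193 vs 136).
Opt4: worse on interview score (3.1 vs 4.3).
Opt5: worse on salary ask (216 vs 136).
Opt6: worse on salary ask (205 vs 136).
Opt7: worse on experience (9 vs 16).
Opt8: worse on salary ask (199 vs 136).
Opt9: worse on interview score (3.1 vs 4.3).
Opt10: worse on experience (1 vs 16).
Opt11: worse on interview score (4.2 vs 4.3).
No option dominates Opt2.

none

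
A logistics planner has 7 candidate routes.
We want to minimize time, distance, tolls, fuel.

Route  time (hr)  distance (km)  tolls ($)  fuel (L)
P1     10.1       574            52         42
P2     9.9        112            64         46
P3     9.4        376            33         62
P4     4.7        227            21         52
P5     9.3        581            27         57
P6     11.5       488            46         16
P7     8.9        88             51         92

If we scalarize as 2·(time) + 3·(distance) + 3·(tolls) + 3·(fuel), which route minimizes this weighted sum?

P2

P1: 2·10.1 + 3·574 + 3·52 + 3·42 = 2024.2
P2: 2·9.9 + 3·112 + 3·64 + 3·46 = 685.8
P3: 2·9.4 + 3·376 + 3·33 + 3·62 = 1431.8
P4: 2·4.7 + 3·227 + 3·21 + 3·52 = 909.4
P5: 2·9.3 + 3·581 + 3·27 + 3·57 = 2013.6
P6: 2·11.5 + 3·488 + 3·46 + 3·16 = 1673.0
P7: 2·8.9 + 3·88 + 3·51 + 3·92 = 710.8
Lowest: P2 at 685.8.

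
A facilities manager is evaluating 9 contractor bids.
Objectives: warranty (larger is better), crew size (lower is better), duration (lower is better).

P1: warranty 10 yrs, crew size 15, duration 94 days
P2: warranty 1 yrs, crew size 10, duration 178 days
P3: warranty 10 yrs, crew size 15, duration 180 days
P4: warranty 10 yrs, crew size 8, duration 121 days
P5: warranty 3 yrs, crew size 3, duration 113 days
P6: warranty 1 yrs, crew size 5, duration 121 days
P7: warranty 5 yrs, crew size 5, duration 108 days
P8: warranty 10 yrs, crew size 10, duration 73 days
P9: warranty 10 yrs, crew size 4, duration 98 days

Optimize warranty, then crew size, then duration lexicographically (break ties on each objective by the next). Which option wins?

P9

First maximize warranty: best is 10, kept {P1, P3, P4, P8, P9}.
Then minimize crew size: best is 4, kept {P9}.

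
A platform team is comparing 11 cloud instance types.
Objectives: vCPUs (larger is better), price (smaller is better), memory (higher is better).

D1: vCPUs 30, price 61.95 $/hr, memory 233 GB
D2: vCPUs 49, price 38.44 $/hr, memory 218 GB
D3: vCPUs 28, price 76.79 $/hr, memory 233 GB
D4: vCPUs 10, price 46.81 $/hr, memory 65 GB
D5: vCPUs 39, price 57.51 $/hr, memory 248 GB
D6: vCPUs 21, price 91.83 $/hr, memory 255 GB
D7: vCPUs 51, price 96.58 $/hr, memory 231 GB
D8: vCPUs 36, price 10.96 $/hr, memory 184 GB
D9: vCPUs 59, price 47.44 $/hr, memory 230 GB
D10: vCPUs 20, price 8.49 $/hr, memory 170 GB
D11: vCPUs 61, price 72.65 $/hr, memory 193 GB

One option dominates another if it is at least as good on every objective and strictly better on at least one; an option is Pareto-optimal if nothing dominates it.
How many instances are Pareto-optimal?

8

D1: dominated by D5 (vCPUs 39≥30, price 57.51≤61.95, memory 248≥233).
D2: not dominated.
D3: dominated by D1 (vCPUs 30≥28, price 61.95≤76.79, memory 233≥233).
D4: dominated by D2 (vCPUs 49≥10, price 38.44≤46.81, memory 218≥65).
D5: not dominated.
D6: not dominated (best memory).
D7: not dominated.
D8: not dominated.
D9: not dominated.
D10: not dominated (best price).
D11: not dominated (best vCPUs).
Pareto-optimal: D2, D5, D6, D7, D8, D9, D10, D11 → 8.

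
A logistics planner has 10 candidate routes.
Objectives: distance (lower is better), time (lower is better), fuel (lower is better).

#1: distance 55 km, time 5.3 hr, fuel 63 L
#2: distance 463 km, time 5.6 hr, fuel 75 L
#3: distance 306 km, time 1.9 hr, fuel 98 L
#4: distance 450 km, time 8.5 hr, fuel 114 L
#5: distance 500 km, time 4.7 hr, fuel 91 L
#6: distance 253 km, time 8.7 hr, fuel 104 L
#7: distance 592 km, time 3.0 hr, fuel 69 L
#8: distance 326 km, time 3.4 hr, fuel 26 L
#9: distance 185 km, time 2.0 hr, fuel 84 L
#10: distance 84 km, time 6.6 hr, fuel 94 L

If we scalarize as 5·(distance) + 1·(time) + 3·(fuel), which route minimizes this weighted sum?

#1

#1: 5·55 + 1·5.3 + 3·63 = 469.3
#2: 5·463 + 1·5.6 + 3·75 = 2545.6
#3: 5·306 + 1·1.9 + 3·98 = 1825.9
#4: 5·450 + 1·8.5 + 3·114 = 2600.5
#5: 5·500 + 1·4.7 + 3·91 = 2777.7
#6: 5·253 + 1·8.7 + 3·104 = 1585.7
#7: 5·592 + 1·3.0 + 3·69 = 3170.0
#8: 5·326 + 1·3.4 + 3·26 = 1711.4
#9: 5·185 + 1·2.0 + 3·84 = 1179.0
#10: 5·84 + 1·6.6 + 3·94 = 708.6
Lowest: #1 at 469.3.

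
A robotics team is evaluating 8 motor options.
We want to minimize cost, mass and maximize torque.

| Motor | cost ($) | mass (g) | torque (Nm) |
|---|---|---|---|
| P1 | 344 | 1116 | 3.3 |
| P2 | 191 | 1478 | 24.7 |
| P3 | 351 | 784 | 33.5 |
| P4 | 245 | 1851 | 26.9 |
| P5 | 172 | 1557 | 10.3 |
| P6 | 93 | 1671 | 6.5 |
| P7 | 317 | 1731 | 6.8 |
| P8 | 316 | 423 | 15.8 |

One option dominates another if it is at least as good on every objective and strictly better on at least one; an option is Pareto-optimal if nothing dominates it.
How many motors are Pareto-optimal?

P1: dominated by P8 (cost 316≤344, mass 423≤1116, torque 15.8≥3.3).
P2: not dominated.
P3: not dominated (best torque).
P4: not dominated.
P5: not dominated.
P6: not dominated (best cost).
P7: dominated by P2 (cost 191≤317, mass 1478≤1731, torque 24.7≥6.8).
P8: not dominated (best mass).
Pareto-optimal: P2, P3, P4, P5, P6, P8 → 6.

6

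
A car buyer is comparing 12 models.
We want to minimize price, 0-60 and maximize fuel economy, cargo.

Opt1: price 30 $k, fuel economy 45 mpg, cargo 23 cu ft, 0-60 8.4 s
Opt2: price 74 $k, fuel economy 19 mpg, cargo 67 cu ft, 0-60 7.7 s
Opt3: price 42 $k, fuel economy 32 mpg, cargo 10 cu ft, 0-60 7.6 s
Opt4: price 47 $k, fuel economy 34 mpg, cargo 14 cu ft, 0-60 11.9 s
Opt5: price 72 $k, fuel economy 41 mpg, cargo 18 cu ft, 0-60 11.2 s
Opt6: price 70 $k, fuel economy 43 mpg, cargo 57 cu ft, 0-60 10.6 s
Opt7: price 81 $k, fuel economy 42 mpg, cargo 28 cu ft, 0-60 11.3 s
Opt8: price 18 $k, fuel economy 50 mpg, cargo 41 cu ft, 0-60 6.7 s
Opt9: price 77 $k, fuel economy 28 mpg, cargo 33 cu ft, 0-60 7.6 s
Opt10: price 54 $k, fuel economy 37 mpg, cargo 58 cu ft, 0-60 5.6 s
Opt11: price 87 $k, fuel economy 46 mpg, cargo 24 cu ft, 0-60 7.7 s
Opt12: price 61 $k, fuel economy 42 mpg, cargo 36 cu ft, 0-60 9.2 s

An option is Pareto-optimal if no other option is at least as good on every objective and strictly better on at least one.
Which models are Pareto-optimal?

Opt2, Opt6, Opt8, Opt10

Opt1: dominated by Opt8 (price 18≤30, fuel economy 50≥45, cargo 41≥23, 0-60 6.7≤8.4).
Opt2: not dominated (best cargo).
Opt3: dominated by Opt8 (price 18≤42, fuel economy 50≥32, cargo 41≥10, 0-60 6.7≤7.6).
Opt4: dominated by Opt1 (price 30≤47, fuel economy 45≥34, cargo 23≥14, 0-60 8.4≤11.9).
Opt5: dominated by Opt1 (price 30≤72, fuel economy 45≥41, cargo 23≥18, 0-60 8.4≤11.2).
Opt6: not dominated.
Opt7: dominated by Opt6 (price 70≤81, fuel economy 43≥42, cargo 57≥28, 0-60 10.6≤11.3).
Opt8: not dominated (best price).
Opt9: dominated by Opt8 (price 18≤77, fuel economy 50≥28, cargo 41≥33, 0-60 6.7≤7.6).
Opt10: not dominated (best 0-60).
Opt11: dominated by Opt8 (price 18≤87, fuel economy 50≥46, cargo 41≥24, 0-60 6.7≤7.7).
Opt12: dominated by Opt8 (price 18≤61, fuel economy 50≥42, cargo 41≥36, 0-60 6.7≤9.2).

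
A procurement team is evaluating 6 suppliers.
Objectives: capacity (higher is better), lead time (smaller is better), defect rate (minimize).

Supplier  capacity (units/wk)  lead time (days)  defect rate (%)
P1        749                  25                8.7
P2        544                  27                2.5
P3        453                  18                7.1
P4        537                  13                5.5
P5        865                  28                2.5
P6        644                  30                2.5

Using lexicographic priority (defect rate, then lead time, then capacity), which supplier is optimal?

First minimize defect rate: best is 2.5, kept {P2, P5, P6}.
Then minimize lead time: best is 27, kept {P2}.

P2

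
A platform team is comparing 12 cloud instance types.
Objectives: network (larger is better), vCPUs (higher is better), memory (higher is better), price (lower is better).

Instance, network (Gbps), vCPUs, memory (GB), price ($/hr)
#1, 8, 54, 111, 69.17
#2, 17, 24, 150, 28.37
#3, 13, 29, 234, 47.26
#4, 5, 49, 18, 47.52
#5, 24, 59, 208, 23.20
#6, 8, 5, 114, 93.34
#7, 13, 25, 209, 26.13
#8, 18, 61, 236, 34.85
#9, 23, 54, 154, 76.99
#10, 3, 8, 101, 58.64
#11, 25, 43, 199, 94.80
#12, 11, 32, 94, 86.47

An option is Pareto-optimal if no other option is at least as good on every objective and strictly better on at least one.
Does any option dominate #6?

#2 vs #6: network 17≥8, vCPUs 24≥5, memory 150≥114, price 28.37≤93.34 — #2 is at least as good on every objective and strictly better on at least one, so #2 dominates #6.

Yes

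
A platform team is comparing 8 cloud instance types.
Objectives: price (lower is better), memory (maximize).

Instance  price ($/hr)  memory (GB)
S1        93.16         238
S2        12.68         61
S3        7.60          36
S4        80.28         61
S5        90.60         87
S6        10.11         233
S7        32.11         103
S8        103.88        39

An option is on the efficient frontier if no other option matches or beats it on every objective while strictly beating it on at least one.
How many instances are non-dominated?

3

S1: not dominated (best memory).
S2: dominated by S6 (price 10.11≤12.68, memory 233≥61).
S3: not dominated (best price).
S4: dominated by S2 (price 12.68≤80.28, memory 61≥61).
S5: dominated by S6 (price 10.11≤90.60, memory 233≥87).
S6: not dominated.
S7: dominated by S6 (price 10.11≤32.11, memory 233≥103).
S8: dominated by S1 (price 93.16≤103.88, memory 238≥39).
Pareto-optimal: S1, S3, S6 → 3.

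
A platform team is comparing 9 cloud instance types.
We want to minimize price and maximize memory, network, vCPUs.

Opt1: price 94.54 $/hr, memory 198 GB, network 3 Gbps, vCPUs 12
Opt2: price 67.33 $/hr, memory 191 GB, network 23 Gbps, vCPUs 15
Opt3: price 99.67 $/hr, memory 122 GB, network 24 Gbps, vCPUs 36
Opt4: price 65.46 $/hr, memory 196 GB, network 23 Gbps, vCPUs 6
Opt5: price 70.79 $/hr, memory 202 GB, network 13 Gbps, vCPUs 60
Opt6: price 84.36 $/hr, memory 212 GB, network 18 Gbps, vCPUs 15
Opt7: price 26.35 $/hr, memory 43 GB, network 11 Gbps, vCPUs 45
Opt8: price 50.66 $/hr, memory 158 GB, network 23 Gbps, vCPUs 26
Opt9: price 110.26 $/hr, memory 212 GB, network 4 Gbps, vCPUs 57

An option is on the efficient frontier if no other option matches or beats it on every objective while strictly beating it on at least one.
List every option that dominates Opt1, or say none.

Opt5, Opt6

Opt5: price 70.79≤94.54, memory 202≥198, network 13≥3, vCPUs 60≥12 — dominates Opt1.
Opt6: price 84.36≤94.54, memory 212≥198, network 18≥3, vCPUs 15≥12 — dominates Opt1.
Others (Opt2, Opt3, Opt4, Opt7, Opt8, Opt9) are each worse than Opt1 on at least one objective.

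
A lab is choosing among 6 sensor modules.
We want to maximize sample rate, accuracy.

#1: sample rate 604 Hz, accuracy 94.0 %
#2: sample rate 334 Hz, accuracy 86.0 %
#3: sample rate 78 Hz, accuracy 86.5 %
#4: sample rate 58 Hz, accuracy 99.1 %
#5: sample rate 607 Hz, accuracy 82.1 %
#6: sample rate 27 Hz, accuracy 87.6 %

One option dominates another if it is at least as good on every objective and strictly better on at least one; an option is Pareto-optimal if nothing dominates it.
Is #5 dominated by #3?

#3 vs #5: #3 is worse on sample rate (78 vs 607), so it does not dominate #5.

No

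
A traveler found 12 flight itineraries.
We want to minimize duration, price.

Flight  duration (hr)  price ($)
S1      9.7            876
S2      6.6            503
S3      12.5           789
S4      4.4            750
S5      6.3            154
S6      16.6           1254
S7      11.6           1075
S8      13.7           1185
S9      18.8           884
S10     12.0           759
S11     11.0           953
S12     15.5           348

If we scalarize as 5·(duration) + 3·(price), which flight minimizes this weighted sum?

S5

S1: 5·9.7 + 3·876 = 2676.5
S2: 5·6.6 + 3·503 = 1542.0
S3: 5·12.5 + 3·789 = 2429.5
S4: 5·4.4 + 3·750 = 2272.0
S5: 5·6.3 + 3·154 = 493.5
S6: 5·16.6 + 3·1254 = 3845.0
S7: 5·11.6 + 3·1075 = 3283.0
S8: 5·13.7 + 3·1185 = 3623.5
S9: 5·18.8 + 3·884 = 2746.0
S10: 5·12.0 + 3·759 = 2337.0
S11: 5·11.0 + 3·953 = 2914.0
S12: 5·15.5 + 3·348 = 1121.5
Lowest: S5 at 493.5.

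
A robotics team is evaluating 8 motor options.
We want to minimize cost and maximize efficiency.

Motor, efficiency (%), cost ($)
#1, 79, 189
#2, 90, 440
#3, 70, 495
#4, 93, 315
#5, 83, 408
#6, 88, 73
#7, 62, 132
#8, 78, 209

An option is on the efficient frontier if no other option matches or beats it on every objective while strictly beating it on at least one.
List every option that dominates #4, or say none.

none

#1: worse on efficiency (79 vs 93).
#2: worse on efficiency (90 vs 93).
#3: worse on efficiency (70 vs 93).
#5: worse on efficiency (83 vs 93).
#6: worse on efficiency (88 vs 93).
#7: worse on efficiency (62 vs 93).
#8: worse on efficiency (78 vs 93).
No option dominates #4.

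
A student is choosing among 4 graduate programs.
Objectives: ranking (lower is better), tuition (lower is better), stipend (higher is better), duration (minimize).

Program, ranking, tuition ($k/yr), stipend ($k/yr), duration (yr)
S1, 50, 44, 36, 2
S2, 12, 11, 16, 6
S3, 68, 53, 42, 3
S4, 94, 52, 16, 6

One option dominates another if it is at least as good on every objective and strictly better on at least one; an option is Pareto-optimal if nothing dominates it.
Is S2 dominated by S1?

No

S1 vs S2: S1 is worse on ranking (50 vs 12), so it does not dominate S2.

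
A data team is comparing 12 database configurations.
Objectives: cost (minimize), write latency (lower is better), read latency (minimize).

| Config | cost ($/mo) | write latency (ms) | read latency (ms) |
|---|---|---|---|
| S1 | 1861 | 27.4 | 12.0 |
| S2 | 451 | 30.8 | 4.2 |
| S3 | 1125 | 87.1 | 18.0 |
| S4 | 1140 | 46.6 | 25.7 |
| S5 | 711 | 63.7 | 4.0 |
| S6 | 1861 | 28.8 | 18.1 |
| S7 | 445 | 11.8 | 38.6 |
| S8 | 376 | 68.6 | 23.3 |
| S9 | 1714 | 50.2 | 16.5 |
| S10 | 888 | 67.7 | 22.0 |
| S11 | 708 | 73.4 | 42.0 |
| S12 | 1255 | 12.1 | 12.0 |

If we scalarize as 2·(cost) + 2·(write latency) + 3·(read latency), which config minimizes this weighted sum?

S1: 2·1861 + 2·27.4 + 3·12.0 = 3812.8
S2: 2·451 + 2·30.8 + 3·4.2 = 976.2
S3: 2·1125 + 2·87.1 + 3·18.0 = 2478.2
S4: 2·1140 + 2·46.6 + 3·25.7 = 2450.3
S5: 2·711 + 2·63.7 + 3·4.0 = 1561.4
S6: 2·1861 + 2·28.8 + 3·18.1 = 3833.9
S7: 2·445 + 2·11.8 + 3·38.6 = 1029.4
S8: 2·376 + 2·68.6 + 3·23.3 = 959.1
S9: 2·1714 + 2·50.2 + 3·16.5 = 3577.9
S10: 2·888 + 2·67.7 + 3·22.0 = 1977.4
S11: 2·708 + 2·73.4 + 3·42.0 = 1688.8
S12: 2·1255 + 2·12.1 + 3·12.0 = 2570.2
Lowest: S8 at 959.1.

S8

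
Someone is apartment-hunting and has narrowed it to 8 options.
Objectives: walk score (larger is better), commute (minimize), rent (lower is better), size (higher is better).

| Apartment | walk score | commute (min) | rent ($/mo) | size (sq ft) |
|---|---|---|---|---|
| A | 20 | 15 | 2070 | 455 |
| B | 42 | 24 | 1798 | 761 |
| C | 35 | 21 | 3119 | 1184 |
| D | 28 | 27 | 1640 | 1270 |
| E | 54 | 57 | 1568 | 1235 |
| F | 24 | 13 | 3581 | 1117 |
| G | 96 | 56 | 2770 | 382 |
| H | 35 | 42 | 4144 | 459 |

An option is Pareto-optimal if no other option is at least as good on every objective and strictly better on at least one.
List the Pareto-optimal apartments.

A: not dominated.
B: not dominated.
C: not dominated.
D: not dominated (best size).
E: not dominated (best rent).
F: not dominated (best commute).
G: not dominated (best walk score).
H: dominated by B (walk score 42≥35, commute 24≤42, rent 1798≤4144, size 761≥459).

A, B, C, D, E, F, G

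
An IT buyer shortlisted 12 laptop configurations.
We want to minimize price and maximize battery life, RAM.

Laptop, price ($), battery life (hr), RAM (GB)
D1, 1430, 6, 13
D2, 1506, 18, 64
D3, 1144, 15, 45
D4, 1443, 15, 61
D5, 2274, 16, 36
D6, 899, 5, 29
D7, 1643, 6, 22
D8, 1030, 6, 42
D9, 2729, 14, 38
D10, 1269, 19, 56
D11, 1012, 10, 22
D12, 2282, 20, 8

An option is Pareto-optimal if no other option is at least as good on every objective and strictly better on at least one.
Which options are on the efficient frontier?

D2, D3, D4, D6, D8, D10, D11, D12

D1: dominated by D3 (price 1144≤1430, battery life 15≥6, RAM 45≥13).
D2: not dominated (best RAM).
D3: not dominated.
D4: not dominated.
D5: dominated by D2 (price 1506≤2274, battery life 18≥16, RAM 64≥36).
D6: not dominated (best price).
D7: dominated by D2 (price 1506≤1643, battery life 18≥6, RAM 64≥22).
D8: not dominated.
D9: dominated by D2 (price 1506≤2729, battery life 18≥14, RAM 64≥38).
D10: not dominated.
D11: not dominated.
D12: not dominated (best battery life).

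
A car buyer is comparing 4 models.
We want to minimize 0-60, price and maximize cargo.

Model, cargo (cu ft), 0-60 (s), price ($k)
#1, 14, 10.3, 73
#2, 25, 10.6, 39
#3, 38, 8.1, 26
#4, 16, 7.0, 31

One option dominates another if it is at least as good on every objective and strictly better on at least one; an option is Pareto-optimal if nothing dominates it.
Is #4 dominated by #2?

No

#2 vs #4: #2 is worse on 0-60 (10.6 vs 7.0), so it does not dominate #4.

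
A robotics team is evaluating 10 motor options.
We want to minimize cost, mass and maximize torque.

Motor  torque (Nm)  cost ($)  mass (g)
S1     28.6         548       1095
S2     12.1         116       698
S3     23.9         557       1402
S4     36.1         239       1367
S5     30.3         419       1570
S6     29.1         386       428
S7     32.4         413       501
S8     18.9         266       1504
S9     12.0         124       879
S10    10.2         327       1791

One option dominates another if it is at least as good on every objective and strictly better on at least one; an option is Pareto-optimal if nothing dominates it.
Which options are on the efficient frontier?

S2, S4, S6, S7

S1: dominated by S6 (torque 29.1≥28.6, cost 386≤548, mass 428≤1095).
S2: not dominated (best cost).
S3: dominated by S1 (torque 28.6≥23.9, cost 548≤557, mass 1095≤1402).
S4: not dominated (best torque).
S5: dominated by S4 (torque 36.1≥30.3, cost 239≤419, mass 1367≤1570).
S6: not dominated (best mass).
S7: not dominated.
S8: dominated by S4 (torque 36.1≥18.9, cost 239≤266, mass 1367≤1504).
S9: dominated by S2 (torque 12.1≥12.0, cost 116≤124, mass 698≤879).
S10: dominated by S2 (torque 12.1≥10.2, cost 116≤327, mass 698≤1791).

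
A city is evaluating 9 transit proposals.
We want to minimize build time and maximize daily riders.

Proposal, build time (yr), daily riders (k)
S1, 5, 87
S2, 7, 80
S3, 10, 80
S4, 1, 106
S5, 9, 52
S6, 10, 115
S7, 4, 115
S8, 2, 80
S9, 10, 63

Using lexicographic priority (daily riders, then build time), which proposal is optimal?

First maximize daily riders: best is 115, kept {S6, S7}.
Then minimize build time: best is 4, kept {S7}.

S7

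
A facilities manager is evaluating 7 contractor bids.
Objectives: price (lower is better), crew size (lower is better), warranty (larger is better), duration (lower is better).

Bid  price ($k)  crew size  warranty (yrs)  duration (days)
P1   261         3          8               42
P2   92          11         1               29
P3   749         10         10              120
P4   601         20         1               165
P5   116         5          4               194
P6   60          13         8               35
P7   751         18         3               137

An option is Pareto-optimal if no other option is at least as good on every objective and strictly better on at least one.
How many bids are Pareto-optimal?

5

P1: not dominated (best crew size).
P2: not dominated (best duration).
P3: not dominated (best warranty).
P4: dominated by P1 (price 261≤601, crew size 3≤20, warranty 8≥1, duration 42≤165).
P5: not dominated.
P6: not dominated (best price).
P7: dominated by P1 (price 261≤751, crew size 3≤18, warranty 8≥3, duration 42≤137).
Pareto-optimal: P1, P2, P3, P5, P6 → 5.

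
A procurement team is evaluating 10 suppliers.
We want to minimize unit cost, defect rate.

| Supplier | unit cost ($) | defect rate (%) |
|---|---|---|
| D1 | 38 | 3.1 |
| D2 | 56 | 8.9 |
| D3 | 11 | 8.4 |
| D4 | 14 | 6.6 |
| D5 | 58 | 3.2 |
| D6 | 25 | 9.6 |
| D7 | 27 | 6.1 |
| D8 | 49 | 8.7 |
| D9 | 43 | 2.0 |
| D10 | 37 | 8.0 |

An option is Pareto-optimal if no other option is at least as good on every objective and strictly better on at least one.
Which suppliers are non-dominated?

D1: not dominated.
D2: dominated by D1 (unit cost 38≤56, defect rate 3.1≤8.9).
D3: not dominated (best unit cost).
D4: not dominated.
D5: dominated by D1 (unit cost 38≤58, defect rate 3.1≤3.2).
D6: dominated by D3 (unit cost 11≤25, defect rate 8.4≤9.6).
D7: not dominated.
D8: dominated by D1 (unit cost 38≤49, defect rate 3.1≤8.7).
D9: not dominated (best defect rate).
D10: dominated by D4 (unit cost 14≤37, defect rate 6.6≤8.0).

D1, D3, D4, D7, D9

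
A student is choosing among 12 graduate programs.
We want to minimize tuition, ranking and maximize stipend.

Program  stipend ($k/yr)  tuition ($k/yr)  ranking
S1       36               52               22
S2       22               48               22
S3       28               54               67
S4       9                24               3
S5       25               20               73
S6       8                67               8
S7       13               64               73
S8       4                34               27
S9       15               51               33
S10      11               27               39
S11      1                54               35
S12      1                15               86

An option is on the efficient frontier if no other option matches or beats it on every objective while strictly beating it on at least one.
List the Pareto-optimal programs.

S1: not dominated (best stipend).
S2: not dominated.
S3: dominated by S1 (stipend 36≥28, tuition 52≤54, ranking 22≤67).
S4: not dominated (best ranking).
S5: not dominated.
S6: dominated by S4 (stipend 9≥8, tuition 24≤67, ranking 3≤8).
S7: dominated by S1 (stipend 36≥13, tuition 52≤64, ranking 22≤73).
S8: dominated by S4 (stipend 9≥4, tuition 24≤34, ranking 3≤27).
S9: dominated by S2 (stipend 22≥15, tuition 48≤51, ranking 22≤33).
S10: not dominated.
S11: dominated by S1 (stipend 36≥1, tuition 52≤54, ranking 22≤35).
S12: not dominated (best tuition).

S1, S2, S4, S5, S10, S12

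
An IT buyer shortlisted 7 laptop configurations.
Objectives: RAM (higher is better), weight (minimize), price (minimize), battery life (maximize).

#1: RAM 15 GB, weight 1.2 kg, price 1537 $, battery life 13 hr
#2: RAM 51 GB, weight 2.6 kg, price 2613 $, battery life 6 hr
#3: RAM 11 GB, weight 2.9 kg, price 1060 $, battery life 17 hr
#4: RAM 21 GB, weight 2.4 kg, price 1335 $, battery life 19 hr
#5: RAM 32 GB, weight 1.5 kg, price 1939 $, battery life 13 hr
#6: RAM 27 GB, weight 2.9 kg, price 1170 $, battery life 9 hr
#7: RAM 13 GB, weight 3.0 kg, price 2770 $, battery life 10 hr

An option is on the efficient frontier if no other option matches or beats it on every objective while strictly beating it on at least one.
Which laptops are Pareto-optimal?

#1, #2, #3, #4, #5, #6

#1: not dominated (best weight).
#2: not dominated (best RAM).
#3: not dominated (best price).
#4: not dominated (best battery life).
#5: not dominated.
#6: not dominated.
#7: dominated by #1 (RAM 15≥13, weight 1.2≤3.0, price 1537≤2770, battery life 13≥10).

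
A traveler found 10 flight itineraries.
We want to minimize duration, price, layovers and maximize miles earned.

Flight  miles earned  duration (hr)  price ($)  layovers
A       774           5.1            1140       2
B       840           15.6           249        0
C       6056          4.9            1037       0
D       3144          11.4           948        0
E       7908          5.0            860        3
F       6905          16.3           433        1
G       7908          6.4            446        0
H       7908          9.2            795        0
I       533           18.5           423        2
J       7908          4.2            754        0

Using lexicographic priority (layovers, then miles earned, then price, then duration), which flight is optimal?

First minimize layovers: best is 0, kept {B, C, D, G, H, J}.
Then maximize miles earned: best is 7908, kept {G, H, J}.
Then minimize price: best is 446, kept {G}.

G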